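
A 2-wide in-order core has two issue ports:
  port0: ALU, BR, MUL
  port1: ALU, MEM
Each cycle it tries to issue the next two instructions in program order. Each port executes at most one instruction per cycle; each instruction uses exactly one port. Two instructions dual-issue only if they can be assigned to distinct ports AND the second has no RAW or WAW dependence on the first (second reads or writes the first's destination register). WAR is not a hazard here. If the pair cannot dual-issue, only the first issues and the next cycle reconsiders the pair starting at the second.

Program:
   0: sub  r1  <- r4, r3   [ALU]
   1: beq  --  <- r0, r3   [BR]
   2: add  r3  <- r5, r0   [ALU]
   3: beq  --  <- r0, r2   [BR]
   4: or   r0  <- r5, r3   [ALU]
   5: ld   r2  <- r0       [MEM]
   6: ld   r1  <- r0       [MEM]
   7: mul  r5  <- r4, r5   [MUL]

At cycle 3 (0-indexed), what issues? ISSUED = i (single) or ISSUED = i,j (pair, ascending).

t=0 i0/i1:sub+beq ; 2-wide
t=1 i2/i3:add+beq ; 2-wide
t=2 i4:or ; RAW r0
t=3 i5:ld ; no-port MEM/MEM
t=4 i6/i7:ld+mul ; 2-wide

ISSUED = 5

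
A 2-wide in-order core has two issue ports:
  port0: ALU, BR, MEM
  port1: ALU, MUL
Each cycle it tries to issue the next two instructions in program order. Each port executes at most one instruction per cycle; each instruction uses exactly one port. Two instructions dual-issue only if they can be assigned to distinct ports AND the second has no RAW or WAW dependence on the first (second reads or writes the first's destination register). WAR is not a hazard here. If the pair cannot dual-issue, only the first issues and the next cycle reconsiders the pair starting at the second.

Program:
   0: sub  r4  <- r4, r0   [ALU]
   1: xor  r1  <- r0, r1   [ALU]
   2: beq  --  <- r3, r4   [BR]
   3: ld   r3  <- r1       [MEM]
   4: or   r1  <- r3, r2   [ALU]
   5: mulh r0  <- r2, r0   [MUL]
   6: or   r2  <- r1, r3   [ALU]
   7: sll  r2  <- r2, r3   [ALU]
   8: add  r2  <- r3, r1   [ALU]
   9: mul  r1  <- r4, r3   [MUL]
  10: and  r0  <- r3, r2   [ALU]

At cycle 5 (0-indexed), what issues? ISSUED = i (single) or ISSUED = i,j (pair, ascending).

#0 head=0: sub.ALU+xor.ALU i0,i1 dual
#1 head=2: beq.BR i2 no-port BR/MEM
#2 head=3: ld.MEM i3 RAW r3
#3 head=4: or.ALU+mulh.MUL i4,i5 dual
#4 head=6: or.ALU i6 RAW+WAW r2
#5 head=7: sll.ALU i7 WAW r2
#6 head=8: add.ALU+mul.MUL i8,i9 dual
#7 head=10: and.ALU i10 tail

ISSUED = 7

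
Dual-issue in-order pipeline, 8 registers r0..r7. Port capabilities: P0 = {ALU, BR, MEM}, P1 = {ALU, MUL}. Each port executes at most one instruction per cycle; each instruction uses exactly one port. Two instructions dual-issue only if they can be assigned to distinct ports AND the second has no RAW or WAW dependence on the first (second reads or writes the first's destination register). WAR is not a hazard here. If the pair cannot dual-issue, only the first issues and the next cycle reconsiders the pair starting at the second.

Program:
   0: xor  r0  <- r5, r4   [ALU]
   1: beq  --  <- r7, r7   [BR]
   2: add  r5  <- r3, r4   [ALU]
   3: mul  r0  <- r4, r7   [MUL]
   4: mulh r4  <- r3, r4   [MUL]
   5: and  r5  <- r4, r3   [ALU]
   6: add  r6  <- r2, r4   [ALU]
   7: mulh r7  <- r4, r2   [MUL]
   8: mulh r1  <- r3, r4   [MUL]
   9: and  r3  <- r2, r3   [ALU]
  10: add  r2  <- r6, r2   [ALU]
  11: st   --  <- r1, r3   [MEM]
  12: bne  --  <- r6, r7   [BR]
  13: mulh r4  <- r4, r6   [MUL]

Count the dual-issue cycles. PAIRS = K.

0. xor/beq @i0+i1  | pair
1. add/mul @i2+i3  | pair
2. mulh @i4  | RAW r4
3. and/add @i5+i6  | pair
4. mulh @i7  | no-port MUL/MUL
5. mulh/and @i8+i9  | pair
6. add/st @i10+i11  | pair
7. bne/mulh @i12+i13  | pair

PAIRS = 6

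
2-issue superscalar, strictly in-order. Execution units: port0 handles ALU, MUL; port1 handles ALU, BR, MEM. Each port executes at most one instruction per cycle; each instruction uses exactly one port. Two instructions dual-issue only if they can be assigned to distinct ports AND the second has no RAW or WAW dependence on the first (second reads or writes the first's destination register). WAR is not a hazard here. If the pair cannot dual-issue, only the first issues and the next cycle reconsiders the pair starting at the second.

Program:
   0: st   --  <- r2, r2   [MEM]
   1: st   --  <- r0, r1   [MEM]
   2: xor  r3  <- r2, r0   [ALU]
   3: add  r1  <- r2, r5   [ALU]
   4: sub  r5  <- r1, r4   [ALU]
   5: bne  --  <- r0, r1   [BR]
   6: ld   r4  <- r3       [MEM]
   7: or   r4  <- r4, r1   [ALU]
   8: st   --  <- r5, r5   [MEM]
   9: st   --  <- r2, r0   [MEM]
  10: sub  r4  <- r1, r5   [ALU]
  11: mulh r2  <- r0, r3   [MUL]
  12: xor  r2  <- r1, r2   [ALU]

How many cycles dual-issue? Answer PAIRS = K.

PAIRS = 4

0. st.MEM @i0  | no-port MEM/MEM
1. st.MEM xor.ALU @i1,i2  | dual
2. add.ALU @i3  | RAW r1
3. sub.ALU bne.BR @i4,i5  | dual
4. ld.MEM @i6  | RAW+WAW r4
5. or.ALU st.MEM @i7,i8  | dual
6. st.MEM sub.ALU @i9,i10  | dual
7. mulh.MUL @i11  | RAW+WAW r2
8. xor.ALU @i12  | tail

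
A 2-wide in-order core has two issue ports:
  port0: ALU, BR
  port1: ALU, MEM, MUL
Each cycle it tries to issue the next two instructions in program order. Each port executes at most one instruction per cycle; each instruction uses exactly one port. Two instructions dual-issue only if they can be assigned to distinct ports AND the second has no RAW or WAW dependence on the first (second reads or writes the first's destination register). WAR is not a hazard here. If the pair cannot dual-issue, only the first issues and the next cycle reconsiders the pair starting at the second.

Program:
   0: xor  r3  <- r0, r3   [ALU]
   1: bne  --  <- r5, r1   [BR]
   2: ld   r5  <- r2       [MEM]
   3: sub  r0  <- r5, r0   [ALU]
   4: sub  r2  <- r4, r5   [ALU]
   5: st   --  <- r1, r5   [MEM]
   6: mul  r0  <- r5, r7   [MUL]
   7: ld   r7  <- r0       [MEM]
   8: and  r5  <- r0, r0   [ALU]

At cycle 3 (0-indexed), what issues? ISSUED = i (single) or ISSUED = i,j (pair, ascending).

ISSUED = 5

0. xor.ALU;bne.BR @i0,i1  | 2-wide
1. ld.MEM @i2  | RAW r5
2. sub.ALU;sub.ALU @i3,i4  | 2-wide
3. st.MEM @i5  | no-port MEM/MUL
4. mul.MUL @i6  | no-port MUL/MEM
5. ld.MEM;and.ALU @i7,i8  | 2-wide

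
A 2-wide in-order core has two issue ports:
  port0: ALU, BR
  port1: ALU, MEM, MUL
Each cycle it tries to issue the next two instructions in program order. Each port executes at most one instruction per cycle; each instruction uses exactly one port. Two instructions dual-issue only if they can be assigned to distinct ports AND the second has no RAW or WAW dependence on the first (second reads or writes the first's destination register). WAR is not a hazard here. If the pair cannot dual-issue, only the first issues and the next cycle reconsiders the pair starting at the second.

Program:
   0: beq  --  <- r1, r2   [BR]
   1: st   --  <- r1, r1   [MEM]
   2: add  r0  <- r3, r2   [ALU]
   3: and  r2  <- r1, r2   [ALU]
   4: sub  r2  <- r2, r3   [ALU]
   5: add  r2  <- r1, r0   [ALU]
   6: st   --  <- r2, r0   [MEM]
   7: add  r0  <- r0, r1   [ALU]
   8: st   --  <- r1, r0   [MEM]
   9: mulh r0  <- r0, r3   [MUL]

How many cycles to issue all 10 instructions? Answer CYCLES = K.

CYCLES = 7

c0: i0+i1 beq.BR;st.MEM  dual
c1: i2+i3 add.ALU;and.ALU  dual
c2: i4 sub.ALU  WAW r2
c3: i5 add.ALU  RAW r2
c4: i6+i7 st.MEM;add.ALU  dual
c5: i8 st.MEM  no-port MEM/MUL
c6: i9 mulh.MUL  tail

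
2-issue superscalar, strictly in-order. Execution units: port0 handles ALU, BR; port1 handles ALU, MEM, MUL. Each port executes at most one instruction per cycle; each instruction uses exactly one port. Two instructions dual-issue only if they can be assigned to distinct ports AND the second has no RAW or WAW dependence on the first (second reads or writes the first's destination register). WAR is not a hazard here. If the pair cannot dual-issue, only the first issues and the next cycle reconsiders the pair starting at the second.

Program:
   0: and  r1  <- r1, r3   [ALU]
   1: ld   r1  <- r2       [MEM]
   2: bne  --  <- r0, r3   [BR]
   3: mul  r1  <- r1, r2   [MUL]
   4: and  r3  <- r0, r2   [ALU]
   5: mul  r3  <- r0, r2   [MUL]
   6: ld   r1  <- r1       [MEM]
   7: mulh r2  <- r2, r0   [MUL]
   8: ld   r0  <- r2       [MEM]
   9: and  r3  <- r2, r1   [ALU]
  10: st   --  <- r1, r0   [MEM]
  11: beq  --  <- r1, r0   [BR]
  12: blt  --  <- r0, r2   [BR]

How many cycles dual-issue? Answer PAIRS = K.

  cy0 -> i0 (and.ALU) WAW r1
  cy1 -> i1+i2 (ld.MEM/bne.BR) 2-wide
  cy2 -> i3+i4 (mul.MUL/and.ALU) 2-wide
  cy3 -> i5 (mul.MUL) no-port MUL/MEM
  cy4 -> i6 (ld.MEM) no-port MEM/MUL
  cy5 -> i7 (mulh.MUL) no-port MUL/MEM
  cy6 -> i8+i9 (ld.MEM/and.ALU) 2-wide
  cy7 -> i10+i11 (st.MEM/beq.BR) 2-wide
  cy8 -> i12 (blt.BR) tail

PAIRS = 4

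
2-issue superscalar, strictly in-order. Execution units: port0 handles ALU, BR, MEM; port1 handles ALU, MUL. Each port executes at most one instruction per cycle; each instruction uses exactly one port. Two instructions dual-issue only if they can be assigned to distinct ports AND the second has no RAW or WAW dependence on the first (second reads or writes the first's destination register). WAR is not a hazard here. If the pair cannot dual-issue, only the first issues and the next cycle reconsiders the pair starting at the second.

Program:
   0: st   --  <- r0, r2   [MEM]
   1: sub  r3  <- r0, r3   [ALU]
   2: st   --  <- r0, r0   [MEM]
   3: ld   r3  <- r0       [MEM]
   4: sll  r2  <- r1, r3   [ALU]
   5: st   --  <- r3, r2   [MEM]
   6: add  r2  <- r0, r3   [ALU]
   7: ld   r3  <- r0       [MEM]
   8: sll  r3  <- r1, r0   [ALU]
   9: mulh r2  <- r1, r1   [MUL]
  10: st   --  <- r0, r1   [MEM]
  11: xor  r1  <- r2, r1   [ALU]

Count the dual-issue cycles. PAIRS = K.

c0: i0/i1 st;sub  2-wide
c1: i2 st  no-port MEM/MEM
c2: i3 ld  RAW r3
c3: i4 sll  RAW r2
c4: i5/i6 st;add  2-wide
c5: i7 ld  WAW r3
c6: i8/i9 sll;mulh  2-wide
c7: i10/i11 st;xor  2-wide

PAIRS = 4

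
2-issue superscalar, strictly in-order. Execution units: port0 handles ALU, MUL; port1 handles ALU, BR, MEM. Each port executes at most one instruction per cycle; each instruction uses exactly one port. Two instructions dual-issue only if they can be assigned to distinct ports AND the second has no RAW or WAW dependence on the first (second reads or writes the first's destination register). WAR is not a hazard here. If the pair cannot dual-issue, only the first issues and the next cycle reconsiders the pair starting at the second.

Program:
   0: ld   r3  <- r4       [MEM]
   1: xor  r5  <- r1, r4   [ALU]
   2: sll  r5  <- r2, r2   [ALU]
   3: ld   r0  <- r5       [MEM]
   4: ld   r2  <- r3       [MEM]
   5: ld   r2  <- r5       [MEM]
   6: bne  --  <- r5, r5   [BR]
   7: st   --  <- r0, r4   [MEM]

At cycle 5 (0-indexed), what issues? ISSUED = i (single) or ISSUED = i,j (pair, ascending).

ISSUED = 6

c0: i0,i1 ld/xor  pair
c1: i2 sll  RAW r5
c2: i3 ld  no-port MEM/MEM
c3: i4 ld  no-port MEM/MEM
c4: i5 ld  no-port MEM/BR
c5: i6 bne  no-port BR/MEM
c6: i7 st  tail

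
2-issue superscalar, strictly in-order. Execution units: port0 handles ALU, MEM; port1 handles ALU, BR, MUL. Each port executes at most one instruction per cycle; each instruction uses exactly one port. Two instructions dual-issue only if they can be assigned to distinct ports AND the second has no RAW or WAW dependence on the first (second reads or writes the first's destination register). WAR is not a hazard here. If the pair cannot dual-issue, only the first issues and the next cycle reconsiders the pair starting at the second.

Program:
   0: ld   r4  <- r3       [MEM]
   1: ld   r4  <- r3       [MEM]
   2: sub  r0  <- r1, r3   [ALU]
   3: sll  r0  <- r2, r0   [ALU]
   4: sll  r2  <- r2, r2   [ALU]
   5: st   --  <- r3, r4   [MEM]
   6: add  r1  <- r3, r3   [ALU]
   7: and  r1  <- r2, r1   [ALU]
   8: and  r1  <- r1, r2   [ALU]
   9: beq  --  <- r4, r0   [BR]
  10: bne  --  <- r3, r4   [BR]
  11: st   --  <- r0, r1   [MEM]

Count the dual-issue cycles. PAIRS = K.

  cy0 -> i0 (ld.MEM) no-port MEM/MEM
  cy1 -> i1+i2 (ld.MEM+sub.ALU) pair
  cy2 -> i3+i4 (sll.ALU+sll.ALU) pair
  cy3 -> i5+i6 (st.MEM+add.ALU) pair
  cy4 -> i7 (and.ALU) RAW+WAW r1
  cy5 -> i8+i9 (and.ALU+beq.BR) pair
  cy6 -> i10+i11 (bne.BR+st.MEM) pair

PAIRS = 5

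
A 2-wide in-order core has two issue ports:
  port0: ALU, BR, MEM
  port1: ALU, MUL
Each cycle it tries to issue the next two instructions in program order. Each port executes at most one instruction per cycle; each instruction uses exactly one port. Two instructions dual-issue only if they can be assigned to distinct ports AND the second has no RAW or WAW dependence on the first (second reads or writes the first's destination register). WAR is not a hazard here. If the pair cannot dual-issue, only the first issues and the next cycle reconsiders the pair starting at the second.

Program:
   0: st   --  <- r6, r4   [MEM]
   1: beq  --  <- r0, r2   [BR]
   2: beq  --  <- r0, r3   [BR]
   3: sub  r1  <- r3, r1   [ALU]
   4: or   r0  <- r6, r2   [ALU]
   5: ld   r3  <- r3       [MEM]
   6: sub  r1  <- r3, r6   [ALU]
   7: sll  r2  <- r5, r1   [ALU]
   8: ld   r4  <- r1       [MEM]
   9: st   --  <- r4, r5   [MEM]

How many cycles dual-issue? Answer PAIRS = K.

PAIRS = 3

  cy0 -> i0 (st) no-port MEM/BR
  cy1 -> i1 (beq) no-port BR/BR
  cy2 -> i2&i3 (beq;sub) dual
  cy3 -> i4&i5 (or;ld) dual
  cy4 -> i6 (sub) RAW r1
  cy5 -> i7&i8 (sll;ld) dual
  cy6 -> i9 (st) tail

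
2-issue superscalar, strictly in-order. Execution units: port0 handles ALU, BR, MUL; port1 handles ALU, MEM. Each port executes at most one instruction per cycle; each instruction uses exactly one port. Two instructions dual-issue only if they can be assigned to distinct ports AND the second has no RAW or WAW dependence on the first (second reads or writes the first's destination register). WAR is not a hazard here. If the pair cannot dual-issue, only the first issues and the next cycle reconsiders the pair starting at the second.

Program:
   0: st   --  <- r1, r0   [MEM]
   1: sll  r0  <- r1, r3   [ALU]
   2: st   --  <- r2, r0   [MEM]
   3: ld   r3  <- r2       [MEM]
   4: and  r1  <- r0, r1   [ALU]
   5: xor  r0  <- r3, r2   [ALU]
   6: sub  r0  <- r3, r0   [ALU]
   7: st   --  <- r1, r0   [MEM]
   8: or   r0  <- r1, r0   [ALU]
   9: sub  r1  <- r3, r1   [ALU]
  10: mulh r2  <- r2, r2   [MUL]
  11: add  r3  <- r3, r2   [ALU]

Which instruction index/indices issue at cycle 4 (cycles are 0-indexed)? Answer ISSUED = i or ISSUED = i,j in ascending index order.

ISSUED = 6

[0] i0&i1  st.MEM sll.ALU  -- 2-wide
[1] i2  st.MEM  -- no-port MEM/MEM
[2] i3&i4  ld.MEM and.ALU  -- 2-wide
[3] i5  xor.ALU  -- RAW+WAW r0
[4] i6  sub.ALU  -- RAW r0
[5] i7&i8  st.MEM or.ALU  -- 2-wide
[6] i9&i10  sub.ALU mulh.MUL  -- 2-wide
[7] i11  add.ALU  -- tail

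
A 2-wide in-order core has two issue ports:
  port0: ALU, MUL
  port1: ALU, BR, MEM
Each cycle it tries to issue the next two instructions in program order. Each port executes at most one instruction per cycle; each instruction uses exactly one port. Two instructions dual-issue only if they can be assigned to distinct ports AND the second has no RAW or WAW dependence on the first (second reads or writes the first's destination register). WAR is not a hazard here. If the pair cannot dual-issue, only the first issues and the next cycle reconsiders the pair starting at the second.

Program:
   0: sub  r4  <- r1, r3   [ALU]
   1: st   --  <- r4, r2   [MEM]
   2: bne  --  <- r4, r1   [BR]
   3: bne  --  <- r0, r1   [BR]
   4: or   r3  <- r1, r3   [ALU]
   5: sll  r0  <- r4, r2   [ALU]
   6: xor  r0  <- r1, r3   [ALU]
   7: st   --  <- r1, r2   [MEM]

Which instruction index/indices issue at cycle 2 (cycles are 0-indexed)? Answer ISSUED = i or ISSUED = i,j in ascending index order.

ISSUED = 2

#0 head=0: sub.ALU i0 RAW r4
#1 head=1: st.MEM i1 no-port MEM/BR
#2 head=2: bne.BR i2 no-port BR/BR
#3 head=3: bne.BR;or.ALU i3&i4 dual
#4 head=5: sll.ALU i5 WAW r0
#5 head=6: xor.ALU;st.MEM i6&i7 dual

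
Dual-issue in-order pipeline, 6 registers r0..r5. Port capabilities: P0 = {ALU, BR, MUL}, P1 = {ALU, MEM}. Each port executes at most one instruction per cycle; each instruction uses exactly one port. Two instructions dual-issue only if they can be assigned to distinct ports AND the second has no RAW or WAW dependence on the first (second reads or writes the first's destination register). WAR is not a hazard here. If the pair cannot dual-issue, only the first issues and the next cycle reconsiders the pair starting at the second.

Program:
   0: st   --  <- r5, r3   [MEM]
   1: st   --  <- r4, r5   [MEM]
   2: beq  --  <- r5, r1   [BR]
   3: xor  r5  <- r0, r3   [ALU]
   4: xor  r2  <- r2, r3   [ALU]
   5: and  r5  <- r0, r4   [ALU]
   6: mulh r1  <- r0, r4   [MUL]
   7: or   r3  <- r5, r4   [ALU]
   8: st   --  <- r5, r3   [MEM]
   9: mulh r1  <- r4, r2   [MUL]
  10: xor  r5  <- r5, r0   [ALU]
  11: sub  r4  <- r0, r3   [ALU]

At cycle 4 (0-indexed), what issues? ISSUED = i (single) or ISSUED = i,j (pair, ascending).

ISSUED = 7

t=0 i0:st ; no-port MEM/MEM
t=1 i1+i2:st beq ; 2-wide
t=2 i3+i4:xor xor ; 2-wide
t=3 i5+i6:and mulh ; 2-wide
t=4 i7:or ; RAW r3
t=5 i8+i9:st mulh ; 2-wide
t=6 i10+i11:xor sub ; 2-wide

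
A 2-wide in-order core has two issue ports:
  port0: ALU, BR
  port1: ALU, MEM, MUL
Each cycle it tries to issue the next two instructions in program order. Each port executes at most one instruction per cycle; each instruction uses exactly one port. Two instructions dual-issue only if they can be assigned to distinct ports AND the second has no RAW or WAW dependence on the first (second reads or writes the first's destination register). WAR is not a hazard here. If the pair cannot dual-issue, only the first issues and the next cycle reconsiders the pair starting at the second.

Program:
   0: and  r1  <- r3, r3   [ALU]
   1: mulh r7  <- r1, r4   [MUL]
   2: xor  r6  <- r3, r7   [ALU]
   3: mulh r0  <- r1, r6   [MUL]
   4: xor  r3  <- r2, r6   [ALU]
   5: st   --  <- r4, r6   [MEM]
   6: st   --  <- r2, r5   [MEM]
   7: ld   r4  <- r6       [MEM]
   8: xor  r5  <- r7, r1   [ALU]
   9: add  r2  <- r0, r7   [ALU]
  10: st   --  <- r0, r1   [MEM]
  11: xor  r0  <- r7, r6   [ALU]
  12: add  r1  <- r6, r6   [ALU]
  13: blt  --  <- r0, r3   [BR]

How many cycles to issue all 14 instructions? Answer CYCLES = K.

  cy0 -> i0 (and.ALU) RAW r1
  cy1 -> i1 (mulh.MUL) RAW r7
  cy2 -> i2 (xor.ALU) RAW r6
  cy3 -> i3+i4 (mulh.MUL;xor.ALU) pair
  cy4 -> i5 (st.MEM) no-port MEM/MEM
  cy5 -> i6 (st.MEM) no-port MEM/MEM
  cy6 -> i7+i8 (ld.MEM;xor.ALU) pair
  cy7 -> i9+i10 (add.ALU;st.MEM) pair
  cy8 -> i11+i12 (xor.ALU;add.ALU) pair
  cy9 -> i13 (blt.BR) tail

CYCLES = 10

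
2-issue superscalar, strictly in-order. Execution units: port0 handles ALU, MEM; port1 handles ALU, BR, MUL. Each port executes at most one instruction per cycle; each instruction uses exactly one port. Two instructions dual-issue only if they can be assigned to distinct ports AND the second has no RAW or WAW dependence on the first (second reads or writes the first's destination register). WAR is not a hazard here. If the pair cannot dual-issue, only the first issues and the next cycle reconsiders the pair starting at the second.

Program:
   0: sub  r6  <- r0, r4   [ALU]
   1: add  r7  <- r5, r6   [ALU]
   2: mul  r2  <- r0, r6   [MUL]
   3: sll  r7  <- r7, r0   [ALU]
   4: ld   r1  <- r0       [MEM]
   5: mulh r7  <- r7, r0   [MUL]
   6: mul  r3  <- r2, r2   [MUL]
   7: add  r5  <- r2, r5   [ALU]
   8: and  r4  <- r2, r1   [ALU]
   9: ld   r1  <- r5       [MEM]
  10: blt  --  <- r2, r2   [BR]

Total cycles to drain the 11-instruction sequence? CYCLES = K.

[0] i0  sub  -- RAW r6
[1] i1+i2  add mul  -- 2-wide
[2] i3+i4  sll ld  -- 2-wide
[3] i5  mulh  -- no-port MUL/MUL
[4] i6+i7  mul add  -- 2-wide
[5] i8+i9  and ld  -- 2-wide
[6] i10  blt  -- tail

CYCLES = 7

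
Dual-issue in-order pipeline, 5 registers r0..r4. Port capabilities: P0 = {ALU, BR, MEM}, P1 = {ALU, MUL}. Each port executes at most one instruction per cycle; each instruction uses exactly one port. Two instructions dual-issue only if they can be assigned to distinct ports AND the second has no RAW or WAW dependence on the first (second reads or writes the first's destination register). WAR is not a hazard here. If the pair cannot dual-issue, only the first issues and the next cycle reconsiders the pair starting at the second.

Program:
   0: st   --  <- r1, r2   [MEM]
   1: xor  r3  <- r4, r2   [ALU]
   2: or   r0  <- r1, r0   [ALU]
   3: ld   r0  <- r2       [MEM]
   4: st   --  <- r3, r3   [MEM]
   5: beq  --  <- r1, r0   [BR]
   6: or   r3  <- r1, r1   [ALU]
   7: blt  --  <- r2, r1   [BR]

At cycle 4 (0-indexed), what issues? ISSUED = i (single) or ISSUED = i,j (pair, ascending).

[0] i0/i1  st.MEM xor.ALU  -- pair
[1] i2  or.ALU  -- WAW r0
[2] i3  ld.MEM  -- no-port MEM/MEM
[3] i4  st.MEM  -- no-port MEM/BR
[4] i5/i6  beq.BR or.ALU  -- pair
[5] i7  blt.BR  -- tail

ISSUED = 5,6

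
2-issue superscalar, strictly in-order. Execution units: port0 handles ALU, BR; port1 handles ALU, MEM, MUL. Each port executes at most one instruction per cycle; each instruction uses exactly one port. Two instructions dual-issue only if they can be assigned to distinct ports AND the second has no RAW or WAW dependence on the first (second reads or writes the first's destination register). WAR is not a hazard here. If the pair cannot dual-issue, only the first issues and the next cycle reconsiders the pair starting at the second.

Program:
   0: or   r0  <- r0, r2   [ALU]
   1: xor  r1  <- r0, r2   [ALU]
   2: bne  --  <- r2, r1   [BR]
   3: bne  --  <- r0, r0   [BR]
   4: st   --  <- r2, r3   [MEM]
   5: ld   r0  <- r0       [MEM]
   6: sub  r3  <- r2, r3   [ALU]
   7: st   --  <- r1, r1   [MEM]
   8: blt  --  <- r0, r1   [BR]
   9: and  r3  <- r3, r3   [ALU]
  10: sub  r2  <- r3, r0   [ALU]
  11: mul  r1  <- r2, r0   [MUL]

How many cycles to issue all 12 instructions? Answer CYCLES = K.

CYCLES = 9

[0] i0  or  -- RAW r0
[1] i1  xor  -- RAW r1
[2] i2  bne  -- no-port BR/BR
[3] i3+i4  bne+st  -- pair
[4] i5+i6  ld+sub  -- pair
[5] i7+i8  st+blt  -- pair
[6] i9  and  -- RAW r3
[7] i10  sub  -- RAW r2
[8] i11  mul  -- tail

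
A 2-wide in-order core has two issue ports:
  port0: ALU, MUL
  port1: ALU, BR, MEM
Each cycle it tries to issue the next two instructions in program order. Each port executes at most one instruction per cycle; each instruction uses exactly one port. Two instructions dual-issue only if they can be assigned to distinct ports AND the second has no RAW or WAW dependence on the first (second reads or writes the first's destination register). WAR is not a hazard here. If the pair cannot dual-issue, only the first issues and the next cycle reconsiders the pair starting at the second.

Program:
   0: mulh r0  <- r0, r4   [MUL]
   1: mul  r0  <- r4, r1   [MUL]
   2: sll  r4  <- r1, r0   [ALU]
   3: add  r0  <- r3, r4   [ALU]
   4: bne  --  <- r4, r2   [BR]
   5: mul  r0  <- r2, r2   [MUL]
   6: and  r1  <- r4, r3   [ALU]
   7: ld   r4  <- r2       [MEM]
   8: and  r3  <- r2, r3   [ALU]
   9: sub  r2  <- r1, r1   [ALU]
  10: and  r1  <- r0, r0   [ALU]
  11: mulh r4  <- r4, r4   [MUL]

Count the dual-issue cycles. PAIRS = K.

PAIRS = 4

  cy0 -> i0 (mulh.MUL) no-port MUL/MUL
  cy1 -> i1 (mul.MUL) RAW r0
  cy2 -> i2 (sll.ALU) RAW r4
  cy3 -> i3,i4 (add.ALU bne.BR) dual
  cy4 -> i5,i6 (mul.MUL and.ALU) dual
  cy5 -> i7,i8 (ld.MEM and.ALU) dual
  cy6 -> i9,i10 (sub.ALU and.ALU) dual
  cy7 -> i11 (mulh.MUL) tail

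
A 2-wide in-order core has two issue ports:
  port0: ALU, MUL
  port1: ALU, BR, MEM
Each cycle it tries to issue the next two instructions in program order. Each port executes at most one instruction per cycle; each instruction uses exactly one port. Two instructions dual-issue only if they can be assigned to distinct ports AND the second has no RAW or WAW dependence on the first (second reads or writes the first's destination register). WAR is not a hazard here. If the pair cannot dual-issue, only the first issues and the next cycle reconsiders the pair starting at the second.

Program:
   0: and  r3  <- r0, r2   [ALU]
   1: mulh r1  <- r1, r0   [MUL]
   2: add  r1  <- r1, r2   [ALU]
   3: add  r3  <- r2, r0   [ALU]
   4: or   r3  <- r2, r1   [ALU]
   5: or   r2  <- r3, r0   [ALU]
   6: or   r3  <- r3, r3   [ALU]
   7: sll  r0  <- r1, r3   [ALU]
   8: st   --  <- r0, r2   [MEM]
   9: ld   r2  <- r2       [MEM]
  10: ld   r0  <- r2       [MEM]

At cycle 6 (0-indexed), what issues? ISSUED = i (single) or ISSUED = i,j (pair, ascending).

ISSUED = 9

[0] i0,i1  and.ALU;mulh.MUL  -- dual
[1] i2,i3  add.ALU;add.ALU  -- dual
[2] i4  or.ALU  -- RAW r3
[3] i5,i6  or.ALU;or.ALU  -- dual
[4] i7  sll.ALU  -- RAW r0
[5] i8  st.MEM  -- no-port MEM/MEM
[6] i9  ld.MEM  -- no-port MEM/MEM
[7] i10  ld.MEM  -- tail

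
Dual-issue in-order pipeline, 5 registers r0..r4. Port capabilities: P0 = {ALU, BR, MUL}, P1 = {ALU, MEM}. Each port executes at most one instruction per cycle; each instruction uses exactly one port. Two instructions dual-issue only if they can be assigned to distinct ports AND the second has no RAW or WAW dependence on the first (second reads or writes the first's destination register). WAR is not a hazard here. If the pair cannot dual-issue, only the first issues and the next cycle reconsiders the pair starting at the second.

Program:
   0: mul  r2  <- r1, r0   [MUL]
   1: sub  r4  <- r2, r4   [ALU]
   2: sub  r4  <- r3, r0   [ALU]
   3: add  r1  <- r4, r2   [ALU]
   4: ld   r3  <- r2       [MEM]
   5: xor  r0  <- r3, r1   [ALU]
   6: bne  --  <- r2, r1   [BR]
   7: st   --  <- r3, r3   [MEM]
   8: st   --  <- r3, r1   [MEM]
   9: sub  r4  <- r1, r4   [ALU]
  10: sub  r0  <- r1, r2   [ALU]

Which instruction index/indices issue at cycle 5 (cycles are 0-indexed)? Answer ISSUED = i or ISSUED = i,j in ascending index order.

c0: i0 mul.MUL  RAW r2
c1: i1 sub.ALU  WAW r4
c2: i2 sub.ALU  RAW r4
c3: i3&i4 add.ALU ld.MEM  pair
c4: i5&i6 xor.ALU bne.BR  pair
c5: i7 st.MEM  no-port MEM/MEM
c6: i8&i9 st.MEM sub.ALU  pair
c7: i10 sub.ALU  tail

ISSUED = 7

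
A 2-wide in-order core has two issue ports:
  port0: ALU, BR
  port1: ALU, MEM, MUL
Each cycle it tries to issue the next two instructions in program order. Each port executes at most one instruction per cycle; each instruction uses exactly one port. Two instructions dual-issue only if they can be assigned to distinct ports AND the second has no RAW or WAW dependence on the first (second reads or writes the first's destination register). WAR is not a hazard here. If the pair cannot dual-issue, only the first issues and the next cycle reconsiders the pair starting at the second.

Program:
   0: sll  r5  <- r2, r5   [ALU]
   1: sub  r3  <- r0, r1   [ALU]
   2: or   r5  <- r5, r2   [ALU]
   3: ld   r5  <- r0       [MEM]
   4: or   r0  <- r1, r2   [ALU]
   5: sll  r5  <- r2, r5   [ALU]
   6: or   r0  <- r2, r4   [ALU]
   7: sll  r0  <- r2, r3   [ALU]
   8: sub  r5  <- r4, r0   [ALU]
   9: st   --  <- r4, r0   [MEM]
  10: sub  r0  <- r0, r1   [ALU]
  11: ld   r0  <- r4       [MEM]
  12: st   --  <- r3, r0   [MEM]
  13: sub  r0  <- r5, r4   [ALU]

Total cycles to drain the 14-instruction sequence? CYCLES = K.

CYCLES = 9

t=0 i0/i1:sll/sub ; 2-wide
t=1 i2:or ; WAW r5
t=2 i3/i4:ld/or ; 2-wide
t=3 i5/i6:sll/or ; 2-wide
t=4 i7:sll ; RAW r0
t=5 i8/i9:sub/st ; 2-wide
t=6 i10:sub ; WAW r0
t=7 i11:ld ; no-port MEM/MEM
t=8 i12/i13:st/sub ; 2-wide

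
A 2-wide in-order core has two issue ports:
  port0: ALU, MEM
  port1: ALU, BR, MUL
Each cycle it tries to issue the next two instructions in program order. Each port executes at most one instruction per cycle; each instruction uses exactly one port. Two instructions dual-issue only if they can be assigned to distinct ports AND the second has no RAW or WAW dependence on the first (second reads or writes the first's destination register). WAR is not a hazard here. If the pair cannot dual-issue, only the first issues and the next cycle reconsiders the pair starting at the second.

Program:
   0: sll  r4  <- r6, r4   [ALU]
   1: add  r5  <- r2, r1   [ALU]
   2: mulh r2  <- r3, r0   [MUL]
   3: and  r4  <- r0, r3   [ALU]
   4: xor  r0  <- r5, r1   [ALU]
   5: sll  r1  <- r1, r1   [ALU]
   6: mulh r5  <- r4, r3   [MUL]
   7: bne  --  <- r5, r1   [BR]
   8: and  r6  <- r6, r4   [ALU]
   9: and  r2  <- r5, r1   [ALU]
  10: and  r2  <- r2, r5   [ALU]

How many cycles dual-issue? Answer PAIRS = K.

c0: i0+i1 sll;add  pair
c1: i2+i3 mulh;and  pair
c2: i4+i5 xor;sll  pair
c3: i6 mulh  no-port MUL/BR
c4: i7+i8 bne;and  pair
c5: i9 and  RAW+WAW r2
c6: i10 and  tail

PAIRS = 4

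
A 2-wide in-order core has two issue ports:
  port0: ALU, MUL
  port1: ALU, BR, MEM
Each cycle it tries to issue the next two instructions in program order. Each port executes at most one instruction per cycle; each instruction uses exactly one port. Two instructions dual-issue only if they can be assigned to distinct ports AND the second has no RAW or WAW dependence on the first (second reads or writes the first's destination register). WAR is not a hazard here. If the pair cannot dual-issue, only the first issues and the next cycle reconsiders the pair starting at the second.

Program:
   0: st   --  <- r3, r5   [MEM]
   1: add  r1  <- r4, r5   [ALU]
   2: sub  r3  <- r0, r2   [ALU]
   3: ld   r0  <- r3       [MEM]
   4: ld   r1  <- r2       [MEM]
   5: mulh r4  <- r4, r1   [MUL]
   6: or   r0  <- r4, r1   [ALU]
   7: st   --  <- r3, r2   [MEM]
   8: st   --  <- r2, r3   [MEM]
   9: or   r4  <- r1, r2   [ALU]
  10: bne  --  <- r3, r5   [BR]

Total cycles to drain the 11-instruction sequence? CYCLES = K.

0. st+add @i0,i1  | dual
1. sub @i2  | RAW r3
2. ld @i3  | no-port MEM/MEM
3. ld @i4  | RAW r1
4. mulh @i5  | RAW r4
5. or+st @i6,i7  | dual
6. st+or @i8,i9  | dual
7. bne @i10  | tail

CYCLES = 8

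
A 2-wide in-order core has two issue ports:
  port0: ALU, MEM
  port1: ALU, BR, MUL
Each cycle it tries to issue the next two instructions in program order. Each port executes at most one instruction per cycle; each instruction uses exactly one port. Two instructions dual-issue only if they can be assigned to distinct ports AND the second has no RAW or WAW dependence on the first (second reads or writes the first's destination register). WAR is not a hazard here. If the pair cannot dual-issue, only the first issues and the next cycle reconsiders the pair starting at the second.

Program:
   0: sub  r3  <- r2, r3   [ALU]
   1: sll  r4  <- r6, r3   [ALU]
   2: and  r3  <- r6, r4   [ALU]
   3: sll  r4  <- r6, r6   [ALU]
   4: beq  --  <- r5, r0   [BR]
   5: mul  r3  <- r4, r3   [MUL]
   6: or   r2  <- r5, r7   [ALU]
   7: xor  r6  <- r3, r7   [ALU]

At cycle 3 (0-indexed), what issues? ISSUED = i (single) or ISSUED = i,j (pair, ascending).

ISSUED = 4

  cy0 -> i0 (sub.ALU) RAW r3
  cy1 -> i1 (sll.ALU) RAW r4
  cy2 -> i2,i3 (and.ALU/sll.ALU) dual
  cy3 -> i4 (beq.BR) no-port BR/MUL
  cy4 -> i5,i6 (mul.MUL/or.ALU) dual
  cy5 -> i7 (xor.ALU) tail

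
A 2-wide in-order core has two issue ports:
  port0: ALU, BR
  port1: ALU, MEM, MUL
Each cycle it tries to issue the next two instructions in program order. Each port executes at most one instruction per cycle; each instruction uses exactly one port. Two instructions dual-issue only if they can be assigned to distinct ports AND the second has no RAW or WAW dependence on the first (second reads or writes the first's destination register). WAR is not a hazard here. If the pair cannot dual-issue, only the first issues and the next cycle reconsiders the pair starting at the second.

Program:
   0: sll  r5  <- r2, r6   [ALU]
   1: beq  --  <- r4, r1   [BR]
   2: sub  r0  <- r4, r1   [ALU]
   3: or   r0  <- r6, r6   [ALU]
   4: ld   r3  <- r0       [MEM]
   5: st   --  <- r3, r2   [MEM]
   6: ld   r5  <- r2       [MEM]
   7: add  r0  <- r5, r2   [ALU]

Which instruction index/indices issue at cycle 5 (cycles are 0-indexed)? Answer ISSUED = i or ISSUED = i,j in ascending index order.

ISSUED = 6

  cy0 -> i0,i1 (sll.ALU beq.BR) dual
  cy1 -> i2 (sub.ALU) WAW r0
  cy2 -> i3 (or.ALU) RAW r0
  cy3 -> i4 (ld.MEM) no-port MEM/MEM
  cy4 -> i5 (st.MEM) no-port MEM/MEM
  cy5 -> i6 (ld.MEM) RAW r5
  cy6 -> i7 (add.ALU) tail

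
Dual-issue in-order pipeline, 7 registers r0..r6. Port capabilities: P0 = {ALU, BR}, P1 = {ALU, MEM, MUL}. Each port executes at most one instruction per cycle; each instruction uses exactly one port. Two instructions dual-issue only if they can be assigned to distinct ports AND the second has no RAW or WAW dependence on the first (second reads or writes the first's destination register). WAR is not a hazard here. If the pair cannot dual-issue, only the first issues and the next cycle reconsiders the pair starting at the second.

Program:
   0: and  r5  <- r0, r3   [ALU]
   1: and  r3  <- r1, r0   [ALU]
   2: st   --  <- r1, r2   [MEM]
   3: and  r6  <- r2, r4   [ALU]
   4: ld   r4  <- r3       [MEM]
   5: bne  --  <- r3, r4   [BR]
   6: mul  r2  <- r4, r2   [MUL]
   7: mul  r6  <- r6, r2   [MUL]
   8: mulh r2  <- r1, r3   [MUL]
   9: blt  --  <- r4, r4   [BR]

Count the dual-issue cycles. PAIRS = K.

#0 head=0: and.ALU/and.ALU i0+i1 dual
#1 head=2: st.MEM/and.ALU i2+i3 dual
#2 head=4: ld.MEM i4 RAW r4
#3 head=5: bne.BR/mul.MUL i5+i6 dual
#4 head=7: mul.MUL i7 no-port MUL/MUL
#5 head=8: mulh.MUL/blt.BR i8+i9 dual

PAIRS = 4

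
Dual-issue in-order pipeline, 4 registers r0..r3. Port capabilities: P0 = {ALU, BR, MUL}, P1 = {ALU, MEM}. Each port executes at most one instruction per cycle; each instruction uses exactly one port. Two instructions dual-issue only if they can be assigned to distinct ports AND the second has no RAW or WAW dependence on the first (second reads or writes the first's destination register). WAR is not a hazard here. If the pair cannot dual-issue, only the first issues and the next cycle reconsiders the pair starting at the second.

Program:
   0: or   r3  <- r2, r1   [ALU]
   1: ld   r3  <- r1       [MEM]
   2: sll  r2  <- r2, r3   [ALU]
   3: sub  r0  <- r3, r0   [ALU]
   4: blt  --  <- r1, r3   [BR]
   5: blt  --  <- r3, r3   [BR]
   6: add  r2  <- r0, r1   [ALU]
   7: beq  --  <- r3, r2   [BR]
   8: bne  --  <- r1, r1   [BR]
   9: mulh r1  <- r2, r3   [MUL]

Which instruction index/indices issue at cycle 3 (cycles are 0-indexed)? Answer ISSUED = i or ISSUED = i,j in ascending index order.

ISSUED = 4

0. or @i0  | WAW r3
1. ld @i1  | RAW r3
2. sll/sub @i2&i3  | pair
3. blt @i4  | no-port BR/BR
4. blt/add @i5&i6  | pair
5. beq @i7  | no-port BR/BR
6. bne @i8  | no-port BR/MUL
7. mulh @i9  | tail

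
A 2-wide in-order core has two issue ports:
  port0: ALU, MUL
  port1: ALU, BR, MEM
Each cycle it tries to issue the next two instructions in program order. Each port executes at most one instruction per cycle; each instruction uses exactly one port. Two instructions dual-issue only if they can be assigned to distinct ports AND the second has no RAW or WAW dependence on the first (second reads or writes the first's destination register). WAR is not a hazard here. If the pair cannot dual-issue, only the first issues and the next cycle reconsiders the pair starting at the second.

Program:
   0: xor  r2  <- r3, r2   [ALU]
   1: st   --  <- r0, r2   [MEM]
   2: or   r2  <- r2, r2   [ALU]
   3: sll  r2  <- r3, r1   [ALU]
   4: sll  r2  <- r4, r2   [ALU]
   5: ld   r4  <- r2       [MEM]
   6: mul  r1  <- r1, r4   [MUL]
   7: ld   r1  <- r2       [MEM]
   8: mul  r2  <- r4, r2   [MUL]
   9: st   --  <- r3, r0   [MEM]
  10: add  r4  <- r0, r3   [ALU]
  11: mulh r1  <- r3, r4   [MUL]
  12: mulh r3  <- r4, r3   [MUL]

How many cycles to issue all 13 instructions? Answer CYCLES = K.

CYCLES = 10

0. xor @i0  | RAW r2
1. st/or @i1,i2  | pair
2. sll @i3  | RAW+WAW r2
3. sll @i4  | RAW r2
4. ld @i5  | RAW r4
5. mul @i6  | WAW r1
6. ld/mul @i7,i8  | pair
7. st/add @i9,i10  | pair
8. mulh @i11  | no-port MUL/MUL
9. mulh @i12  | tail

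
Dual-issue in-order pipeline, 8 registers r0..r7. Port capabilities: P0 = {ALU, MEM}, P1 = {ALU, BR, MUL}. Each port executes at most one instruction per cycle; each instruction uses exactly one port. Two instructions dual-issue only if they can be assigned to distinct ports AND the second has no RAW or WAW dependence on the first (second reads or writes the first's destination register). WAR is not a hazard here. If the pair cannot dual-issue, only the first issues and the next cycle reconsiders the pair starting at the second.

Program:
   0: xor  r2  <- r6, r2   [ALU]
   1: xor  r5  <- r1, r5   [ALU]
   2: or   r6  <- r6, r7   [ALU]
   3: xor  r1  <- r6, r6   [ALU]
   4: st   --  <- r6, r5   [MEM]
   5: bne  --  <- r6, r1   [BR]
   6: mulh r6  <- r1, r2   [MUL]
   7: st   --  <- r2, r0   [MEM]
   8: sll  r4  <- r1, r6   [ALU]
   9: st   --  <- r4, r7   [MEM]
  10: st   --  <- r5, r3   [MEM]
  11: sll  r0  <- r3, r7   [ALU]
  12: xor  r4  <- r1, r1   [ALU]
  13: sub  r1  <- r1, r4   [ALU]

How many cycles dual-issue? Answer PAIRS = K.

c0: i0+i1 xor+xor  2-wide
c1: i2 or  RAW r6
c2: i3+i4 xor+st  2-wide
c3: i5 bne  no-port BR/MUL
c4: i6+i7 mulh+st  2-wide
c5: i8 sll  RAW r4
c6: i9 st  no-port MEM/MEM
c7: i10+i11 st+sll  2-wide
c8: i12 xor  RAW r4
c9: i13 sub  tail

PAIRS = 4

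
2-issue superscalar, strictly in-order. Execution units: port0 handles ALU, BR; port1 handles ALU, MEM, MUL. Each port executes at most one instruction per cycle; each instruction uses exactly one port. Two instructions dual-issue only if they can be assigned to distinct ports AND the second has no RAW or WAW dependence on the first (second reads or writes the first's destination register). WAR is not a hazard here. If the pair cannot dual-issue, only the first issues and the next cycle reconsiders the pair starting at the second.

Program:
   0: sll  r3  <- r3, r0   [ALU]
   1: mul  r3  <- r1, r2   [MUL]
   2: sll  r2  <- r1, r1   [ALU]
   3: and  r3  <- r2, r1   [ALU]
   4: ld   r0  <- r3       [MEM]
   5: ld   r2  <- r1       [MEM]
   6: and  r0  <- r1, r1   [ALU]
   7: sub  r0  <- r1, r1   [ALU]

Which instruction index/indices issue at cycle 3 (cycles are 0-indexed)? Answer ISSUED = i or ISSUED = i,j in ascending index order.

  cy0 -> i0 (sll.ALU) WAW r3
  cy1 -> i1,i2 (mul.MUL+sll.ALU) dual
  cy2 -> i3 (and.ALU) RAW r3
  cy3 -> i4 (ld.MEM) no-port MEM/MEM
  cy4 -> i5,i6 (ld.MEM+and.ALU) dual
  cy5 -> i7 (sub.ALU) tail

ISSUED = 4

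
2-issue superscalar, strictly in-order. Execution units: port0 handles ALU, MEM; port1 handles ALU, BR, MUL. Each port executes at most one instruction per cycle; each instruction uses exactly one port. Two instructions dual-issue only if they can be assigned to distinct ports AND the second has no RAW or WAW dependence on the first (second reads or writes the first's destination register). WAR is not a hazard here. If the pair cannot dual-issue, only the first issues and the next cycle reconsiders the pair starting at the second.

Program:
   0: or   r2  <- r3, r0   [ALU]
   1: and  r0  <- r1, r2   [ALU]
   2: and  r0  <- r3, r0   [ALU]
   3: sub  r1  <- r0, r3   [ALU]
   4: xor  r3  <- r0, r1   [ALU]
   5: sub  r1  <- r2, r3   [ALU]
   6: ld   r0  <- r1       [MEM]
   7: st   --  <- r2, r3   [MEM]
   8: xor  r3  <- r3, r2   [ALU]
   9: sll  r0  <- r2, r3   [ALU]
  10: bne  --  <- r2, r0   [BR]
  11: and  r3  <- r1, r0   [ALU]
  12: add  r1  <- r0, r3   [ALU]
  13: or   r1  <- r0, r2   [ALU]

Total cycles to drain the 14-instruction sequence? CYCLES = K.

CYCLES = 12

0. or.ALU @i0  | RAW r2
1. and.ALU @i1  | RAW+WAW r0
2. and.ALU @i2  | RAW r0
3. sub.ALU @i3  | RAW r1
4. xor.ALU @i4  | RAW r3
5. sub.ALU @i5  | RAW r1
6. ld.MEM @i6  | no-port MEM/MEM
7. st.MEM+xor.ALU @i7+i8  | dual
8. sll.ALU @i9  | RAW r0
9. bne.BR+and.ALU @i10+i11  | dual
10. add.ALU @i12  | WAW r1
11. or.ALU @i13  | tail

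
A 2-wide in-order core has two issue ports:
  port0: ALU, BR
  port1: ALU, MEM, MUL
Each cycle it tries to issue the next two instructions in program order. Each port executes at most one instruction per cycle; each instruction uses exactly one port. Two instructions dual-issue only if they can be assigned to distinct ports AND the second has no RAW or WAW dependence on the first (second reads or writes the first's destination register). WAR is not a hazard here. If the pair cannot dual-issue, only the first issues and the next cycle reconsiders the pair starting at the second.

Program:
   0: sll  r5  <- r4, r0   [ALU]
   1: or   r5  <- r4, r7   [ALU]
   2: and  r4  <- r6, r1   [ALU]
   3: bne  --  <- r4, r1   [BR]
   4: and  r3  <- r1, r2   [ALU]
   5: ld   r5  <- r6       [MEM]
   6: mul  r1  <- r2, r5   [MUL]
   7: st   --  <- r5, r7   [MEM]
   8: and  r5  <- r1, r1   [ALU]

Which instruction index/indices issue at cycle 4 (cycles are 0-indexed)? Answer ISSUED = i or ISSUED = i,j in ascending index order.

c0: i0 sll.ALU  WAW r5
c1: i1,i2 or.ALU and.ALU  2-wide
c2: i3,i4 bne.BR and.ALU  2-wide
c3: i5 ld.MEM  no-port MEM/MUL
c4: i6 mul.MUL  no-port MUL/MEM
c5: i7,i8 st.MEM and.ALU  2-wide

ISSUED = 6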